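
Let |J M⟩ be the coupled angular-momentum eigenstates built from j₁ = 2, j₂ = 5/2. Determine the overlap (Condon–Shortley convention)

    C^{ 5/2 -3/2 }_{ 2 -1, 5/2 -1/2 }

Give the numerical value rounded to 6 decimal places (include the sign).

-0.414039  (= −√(6/35))

√[6·2!2!3!/8! · 1!3!2!3!1!4!] = √(216/35)
  +(−1)^1/∏(1,1,2,1,0,2)! = -1/4  (running -1/4)
  +(−1)^2/∏(2,0,1,0,1,3)! = 1/12  (running -1/6)
⟨..|..⟩ = √(216/35)·(-1/6) = -0.414039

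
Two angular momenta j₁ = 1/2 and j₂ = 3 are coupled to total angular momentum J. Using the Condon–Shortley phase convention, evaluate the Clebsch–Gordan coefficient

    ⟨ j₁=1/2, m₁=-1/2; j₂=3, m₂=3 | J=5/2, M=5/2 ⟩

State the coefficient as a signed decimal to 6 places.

√[6·1!0!5!/7! · 0!1!6!0!5!0!] = √(86400/7)
  +(−1)^1/∏(1,0,0,5,0,0)! = -1/120  (running -1/120)
⟨..|..⟩ = √(86400/7)·(-1/120) = -0.925820

-0.925820  (= −√(6/7))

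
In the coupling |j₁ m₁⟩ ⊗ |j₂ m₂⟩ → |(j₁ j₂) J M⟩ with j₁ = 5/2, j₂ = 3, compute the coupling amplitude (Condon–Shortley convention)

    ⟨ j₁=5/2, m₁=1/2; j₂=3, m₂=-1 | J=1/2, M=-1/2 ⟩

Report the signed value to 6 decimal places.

√[2·5!0!1!/7! · 3!2!2!4!0!1!] = √(192/7)
  +(−1)^2/∏(2,3,0,0,0,1)! = 1/12  (running 1/12)
⟨..|..⟩ = √(192/7)·(1/12) = +0.436436

+√(4/21) = +0.436436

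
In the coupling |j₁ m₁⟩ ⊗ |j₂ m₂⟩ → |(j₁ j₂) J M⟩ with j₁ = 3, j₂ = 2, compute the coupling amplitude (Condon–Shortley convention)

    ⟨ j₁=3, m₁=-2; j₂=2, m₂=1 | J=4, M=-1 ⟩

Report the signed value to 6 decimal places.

−√(7/20) ≈ -0.591608

j₁+j₂−J=1  J+j₁−j₂=5  J−j₁+j₂=3  j₁+j₂+J+1=10
(j₁±m₁, j₂±m₂, J±M) = (1,5,3,1,3,5)
P² = 6480/7
sum k=0..1:
  [0] +1/720 = 1/720
  [1] −1/48 = -1/48
S = -7/360
C² = P²·S² = 7/20 ; C = -0.591608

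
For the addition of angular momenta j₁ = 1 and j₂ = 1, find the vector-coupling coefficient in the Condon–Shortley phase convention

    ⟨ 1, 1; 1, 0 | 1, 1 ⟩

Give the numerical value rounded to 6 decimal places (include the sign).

triangle: 1!*1!*1!/4! = 1/24
(j±m)!: 2!*0!*1!*1!*2!*0! = 4
prefactor² = (2J+1)*Δ*N² = 1/2
  k=0: +1/(0!*1!*0!*1!*1!*0!) = 1
Σ = 1  ⇒  CG² = 1/2*1² = 1/2
CG = +√(1/2) = +0.707107

+0.707107  (= +√(1/2))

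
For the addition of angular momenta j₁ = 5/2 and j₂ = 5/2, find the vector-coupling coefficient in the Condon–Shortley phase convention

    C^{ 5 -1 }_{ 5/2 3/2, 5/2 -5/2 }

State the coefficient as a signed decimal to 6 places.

√[11·0!5!5!/11! · 4!1!0!5!4!6!] = √(1382400/7)
  +(−1)^0/∏(0,0,1,0,4,5)! = 1/2880  (running 1/2880)
⟨..|..⟩ = √(1382400/7)·(1/2880) = +0.154303

+0.154303  (= +√(1/42))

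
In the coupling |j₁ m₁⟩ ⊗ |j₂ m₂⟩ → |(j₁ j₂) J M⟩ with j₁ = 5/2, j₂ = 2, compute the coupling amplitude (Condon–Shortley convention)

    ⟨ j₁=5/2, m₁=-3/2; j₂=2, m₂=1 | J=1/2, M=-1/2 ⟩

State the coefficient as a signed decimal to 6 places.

√[2·4!1!0!/6! · 1!4!3!1!0!1!] = √(48/5)
  +(−1)^3/∏(3,1,1,0,0,0)! = -1/6  (running -1/6)
⟨..|..⟩ = √(48/5)·(-1/6) = -0.516398

−√(4/15) = -0.516398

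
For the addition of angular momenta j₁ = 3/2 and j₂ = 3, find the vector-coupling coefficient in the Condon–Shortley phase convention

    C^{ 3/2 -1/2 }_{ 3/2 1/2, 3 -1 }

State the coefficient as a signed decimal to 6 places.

−√(12/35) ≈ -0.585540

√[4·3!0!3!/7! · 2!1!2!4!1!2!] = √(192/35)
  +(−1)^1/∏(1,2,0,1,0,2)! = -1/4  (running -1/4)
⟨..|..⟩ = √(192/35)·(-1/4) = -0.585540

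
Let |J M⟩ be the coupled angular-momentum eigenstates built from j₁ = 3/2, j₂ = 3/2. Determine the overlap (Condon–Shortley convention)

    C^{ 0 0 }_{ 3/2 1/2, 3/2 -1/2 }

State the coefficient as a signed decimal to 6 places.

-0.500000

√[1·3!0!0!/4! · 2!1!1!2!0!0!] = √(1)
  +(−1)^1/∏(1,2,0,0,0,0)! = -1/2  (running -1/2)
⟨..|..⟩ = √(1)·(-1/2) = -0.500000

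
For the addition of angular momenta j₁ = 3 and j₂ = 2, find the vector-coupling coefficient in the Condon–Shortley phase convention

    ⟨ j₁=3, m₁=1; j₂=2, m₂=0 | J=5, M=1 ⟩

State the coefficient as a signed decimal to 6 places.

+√(3/7) = +0.654654

√[11·0!6!4!/11! · 4!2!2!2!6!4!] = √(110592/7)
  +(−1)^0/∏(0,0,2,2,4,2)! = 1/192  (running 1/192)
⟨..|..⟩ = √(110592/7)·(1/192) = +0.654654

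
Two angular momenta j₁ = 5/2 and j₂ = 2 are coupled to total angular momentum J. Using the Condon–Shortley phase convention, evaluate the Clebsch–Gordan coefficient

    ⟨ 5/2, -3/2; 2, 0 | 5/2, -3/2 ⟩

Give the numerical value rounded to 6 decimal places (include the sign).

-0.119523  (= −√(1/70))

j₁+j₂−J=2  J+j₁−j₂=3  J−j₁+j₂=2  j₁+j₂+J+1=8
(j₁±m₁, j₂±m₂, J±M) = (1,4,2,2,1,4)
P² = 288/35
sum k=1..2:
  [1] −1/6 = -1/6
  [2] +1/8 = 1/8
S = -1/24
C² = P²·S² = 1/70 ; C = -0.119523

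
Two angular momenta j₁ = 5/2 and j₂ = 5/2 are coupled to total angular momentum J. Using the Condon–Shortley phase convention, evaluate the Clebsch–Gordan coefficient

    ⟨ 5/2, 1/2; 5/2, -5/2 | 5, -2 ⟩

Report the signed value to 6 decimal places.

√[11·0!5!5!/11! · 3!2!0!5!3!7!] = √(172800)
  +(−1)^0/∏(0,0,2,0,3,5)! = 1/1440  (running 1/1440)
⟨..|..⟩ = √(172800)·(1/1440) = +0.288675

+0.288675  (= +√(1/12))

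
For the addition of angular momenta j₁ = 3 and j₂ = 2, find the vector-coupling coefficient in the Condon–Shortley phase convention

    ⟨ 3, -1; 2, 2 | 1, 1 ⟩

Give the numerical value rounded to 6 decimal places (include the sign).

j₁+j₂−J=4  J+j₁−j₂=2  J−j₁+j₂=0  j₁+j₂+J+1=7
(j₁±m₁, j₂±m₂, J±M) = (2,4,4,0,2,0)
P² = 2304/35
sum k=4..4:
  [4] +1/48 = 1/48
S = 1/48
C² = P²·S² = 1/35 ; C = +0.169031

+0.169031  (= +√(1/35))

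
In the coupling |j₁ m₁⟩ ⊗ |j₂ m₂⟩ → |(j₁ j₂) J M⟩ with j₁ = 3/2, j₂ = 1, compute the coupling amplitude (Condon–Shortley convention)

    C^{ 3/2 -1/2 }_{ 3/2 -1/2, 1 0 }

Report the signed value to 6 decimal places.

−√(1/15) = -0.258199

√[4·1!2!1!/5! · 1!2!1!1!1!2!] = √(4/15)
  +(−1)^0/∏(0,1,2,1,0,0)! = 1/2  (running 1/2)
  +(−1)^1/∏(1,0,1,0,1,1)! = -1  (running -1/2)
⟨..|..⟩ = √(4/15)·(-1/2) = -0.258199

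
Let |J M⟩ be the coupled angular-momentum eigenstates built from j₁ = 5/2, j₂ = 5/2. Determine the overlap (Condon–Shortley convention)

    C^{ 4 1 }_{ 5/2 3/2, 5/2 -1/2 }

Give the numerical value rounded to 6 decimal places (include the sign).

triangle: 1!*4!*4!/10! = 576/3628800
(j±m)!: 4!*1!*2!*3!*5!*3! = 207360
prefactor² = (2J+1)*Δ*N² = 10368/35
  k=0: +1/(0!*1!*1!*2!*3!*2!) = 1/24
  k=1: −1/(1!*0!*0!*1!*4!*3!) = -1/144
Σ = 5/144  ⇒  CG² = 10368/35*5/144² = 5/14
CG = +√(5/14) = +0.597614

+0.597614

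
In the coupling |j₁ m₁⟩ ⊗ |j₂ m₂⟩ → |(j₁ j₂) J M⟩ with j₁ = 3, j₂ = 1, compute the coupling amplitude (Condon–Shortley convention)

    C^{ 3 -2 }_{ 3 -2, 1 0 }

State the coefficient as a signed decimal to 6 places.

-0.577350  (= −√(1/3))

j₁+j₂−J=1  J+j₁−j₂=5  J−j₁+j₂=1  j₁+j₂+J+1=8
(j₁±m₁, j₂±m₂, J±M) = (1,5,1,1,1,5)
P² = 300
sum k=0..1:
  [0] +1/120 = 1/120
  [1] −1/24 = -1/24
S = -1/30
C² = P²·S² = 1/3 ; C = -0.577350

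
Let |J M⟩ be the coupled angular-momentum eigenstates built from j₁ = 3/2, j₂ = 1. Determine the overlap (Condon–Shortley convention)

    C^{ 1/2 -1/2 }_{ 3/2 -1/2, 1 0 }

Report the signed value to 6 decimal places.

√[2·2!1!0!/4! · 1!2!1!1!0!1!] = √(1/3)
  +(−1)^1/∏(1,1,1,0,0,0)! = -1  (running -1)
⟨..|..⟩ = √(1/3)·(-1) = -0.577350

-0.577350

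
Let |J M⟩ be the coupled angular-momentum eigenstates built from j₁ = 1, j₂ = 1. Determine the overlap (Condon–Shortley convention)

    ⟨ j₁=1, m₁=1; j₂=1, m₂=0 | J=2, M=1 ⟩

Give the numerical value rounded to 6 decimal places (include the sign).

+√(1/2) ≈ +0.707107

√[5·0!2!2!/5! · 2!0!1!1!3!1!] = √(2)
  +(−1)^0/∏(0,0,0,1,2,1)! = 1/2  (running 1/2)
⟨..|..⟩ = √(2)·(1/2) = +0.707107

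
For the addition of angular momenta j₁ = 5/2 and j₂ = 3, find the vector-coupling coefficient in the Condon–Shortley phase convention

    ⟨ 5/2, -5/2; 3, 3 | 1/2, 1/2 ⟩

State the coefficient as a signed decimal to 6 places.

-0.534522  (= −√(2/7))

j₁+j₂−J=5  J+j₁−j₂=0  J−j₁+j₂=1  j₁+j₂+J+1=7
(j₁±m₁, j₂±m₂, J±M) = (0,5,6,0,1,0)
P² = 28800/7
sum k=5..5:
  [5] −1/120 = -1/120
S = -1/120
C² = P²·S² = 2/7 ; C = -0.534522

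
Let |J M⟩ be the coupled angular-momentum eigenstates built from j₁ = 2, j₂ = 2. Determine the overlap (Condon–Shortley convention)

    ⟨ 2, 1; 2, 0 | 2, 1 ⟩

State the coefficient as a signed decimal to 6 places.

√[5·2!2!2!/7! · 3!1!2!2!3!1!] = √(8/7)
  +(−1)^0/∏(0,2,1,2,1,0)! = 1/4  (running 1/4)
  +(−1)^1/∏(1,1,0,1,2,1)! = -1/2  (running -1/4)
⟨..|..⟩ = √(8/7)·(-1/4) = -0.267261

-0.267261  (= −√(1/14))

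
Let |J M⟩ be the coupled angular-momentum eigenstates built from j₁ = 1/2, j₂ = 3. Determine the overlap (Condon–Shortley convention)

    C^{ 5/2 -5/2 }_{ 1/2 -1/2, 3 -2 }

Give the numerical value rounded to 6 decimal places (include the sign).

−√(1/7) = -0.377964

√[6·1!0!5!/7! · 0!1!1!5!0!5!] = √(14400/7)
  +(−1)^1/∏(1,0,0,0,0,5)! = -1/120  (running -1/120)
⟨..|..⟩ = √(14400/7)·(-1/120) = -0.377964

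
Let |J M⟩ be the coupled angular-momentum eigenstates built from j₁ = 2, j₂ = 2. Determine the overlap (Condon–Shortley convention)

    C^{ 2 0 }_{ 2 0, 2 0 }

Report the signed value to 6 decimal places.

-0.534522

√[5·2!2!2!/7! · 2!2!2!2!2!2!] = √(32/63)
  +(−1)^0/∏(0,2,2,2,0,0)! = 1/8  (running 1/8)
  +(−1)^1/∏(1,1,1,1,1,1)! = -1  (running -7/8)
  +(−1)^2/∏(2,0,0,0,2,2)! = 1/8  (running -3/4)
⟨..|..⟩ = √(32/63)·(-3/4) = -0.534522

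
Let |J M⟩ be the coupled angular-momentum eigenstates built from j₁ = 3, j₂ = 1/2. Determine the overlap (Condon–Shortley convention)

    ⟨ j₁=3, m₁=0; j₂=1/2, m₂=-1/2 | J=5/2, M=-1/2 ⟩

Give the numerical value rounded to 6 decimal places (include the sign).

√[6·1!5!0!/7! · 3!3!0!1!2!3!] = √(432/7)
  +(−1)^0/∏(0,1,3,0,2,0)! = 1/12  (running 1/12)
⟨..|..⟩ = √(432/7)·(1/12) = +0.654654

+√(3/7) ≈ +0.654654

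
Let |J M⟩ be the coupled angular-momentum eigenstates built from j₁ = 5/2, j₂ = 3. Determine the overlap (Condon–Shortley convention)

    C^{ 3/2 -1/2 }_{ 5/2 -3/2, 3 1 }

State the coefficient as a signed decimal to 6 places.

-0.483046

j₁+j₂−J=4  J+j₁−j₂=1  J−j₁+j₂=2  j₁+j₂+J+1=8
(j₁±m₁, j₂±m₂, J±M) = (1,4,4,2,1,2)
P² = 384/35
sum k=3..4:
  [3] −1/6 = -1/6
  [4] +1/48 = 1/48
S = -7/48
C² = P²·S² = 7/30 ; C = -0.483046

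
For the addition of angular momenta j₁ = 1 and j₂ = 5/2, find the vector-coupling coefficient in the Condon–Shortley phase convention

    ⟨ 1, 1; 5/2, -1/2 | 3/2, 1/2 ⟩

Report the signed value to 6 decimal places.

+0.447214

j₁+j₂−J=2  J+j₁−j₂=0  J−j₁+j₂=3  j₁+j₂+J+1=6
(j₁±m₁, j₂±m₂, J±M) = (2,0,2,3,2,1)
P² = 16/5
sum k=0..0:
  [0] +1/4 = 1/4
S = 1/4
C² = P²·S² = 1/5 ; C = +0.447214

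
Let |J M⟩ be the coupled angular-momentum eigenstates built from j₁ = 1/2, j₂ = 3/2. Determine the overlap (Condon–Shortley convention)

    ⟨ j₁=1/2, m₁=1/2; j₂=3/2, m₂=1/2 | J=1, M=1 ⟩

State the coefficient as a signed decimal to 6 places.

j₁+j₂−J=1  J+j₁−j₂=0  J−j₁+j₂=2  j₁+j₂+J+1=4
(j₁±m₁, j₂±m₂, J±M) = (1,0,2,1,2,0)
P² = 1
sum k=0..0:
  [0] +1/2 = 1/2
S = 1/2
C² = P²·S² = 1/4 ; C = +0.500000

+0.500000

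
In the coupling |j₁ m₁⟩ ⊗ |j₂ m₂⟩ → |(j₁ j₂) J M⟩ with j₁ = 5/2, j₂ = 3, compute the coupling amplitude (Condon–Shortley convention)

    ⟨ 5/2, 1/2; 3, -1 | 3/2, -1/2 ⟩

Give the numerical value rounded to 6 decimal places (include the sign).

j₁+j₂−J=4  J+j₁−j₂=1  J−j₁+j₂=2  j₁+j₂+J+1=8
(j₁±m₁, j₂±m₂, J±M) = (3,2,2,4,1,2)
P² = 192/35
sum k=1..2:
  [1] −1/6 = -1/6
  [2] +1/8 = 1/8
S = -1/24
C² = P²·S² = 1/105 ; C = -0.097590

-0.097590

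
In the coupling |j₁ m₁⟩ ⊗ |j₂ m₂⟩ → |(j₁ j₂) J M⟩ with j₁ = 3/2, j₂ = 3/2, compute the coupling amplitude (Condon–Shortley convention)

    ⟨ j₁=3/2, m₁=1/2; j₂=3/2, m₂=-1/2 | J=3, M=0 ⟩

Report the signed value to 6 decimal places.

+√(9/20) = +0.670820

triangle: 0!×3!×3!/7! = 36/5040
(j±m)!: 2!×1!×1!×2!×3!×3! = 144
prefactor² = (2J+1)×Δ×N² = 36/5
  k=0: +1/(0!×0!×1!×1!×2!×2!) = 1/4
Σ = 1/4  ⇒  CG² = 36/5×1/4² = 9/20
CG = +√(9/20) = +0.670820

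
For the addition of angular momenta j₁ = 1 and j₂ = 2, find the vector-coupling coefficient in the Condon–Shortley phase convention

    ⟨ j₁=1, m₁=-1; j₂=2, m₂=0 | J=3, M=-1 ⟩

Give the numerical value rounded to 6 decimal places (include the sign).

+0.632456

√[7·0!2!4!/7! · 0!2!2!2!2!4!] = √(128/5)
  +(−1)^0/∏(0,0,2,2,0,2)! = 1/8  (running 1/8)
⟨..|..⟩ = √(128/5)·(1/8) = +0.632456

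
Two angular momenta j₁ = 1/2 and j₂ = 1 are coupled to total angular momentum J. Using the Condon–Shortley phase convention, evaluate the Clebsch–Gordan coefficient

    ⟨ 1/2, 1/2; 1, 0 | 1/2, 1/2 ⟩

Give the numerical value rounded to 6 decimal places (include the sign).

+0.577350

triangle: 1!·0!·1!/3! = 1/6
(j±m)!: 1!·0!·1!·1!·1!·0! = 1
prefactor² = (2J+1)·Δ·N² = 1/3
  k=0: +1/(0!·1!·0!·1!·0!·0!) = 1
Σ = 1  ⇒  CG² = 1/3·1² = 1/3
CG = +√(1/3) = +0.577350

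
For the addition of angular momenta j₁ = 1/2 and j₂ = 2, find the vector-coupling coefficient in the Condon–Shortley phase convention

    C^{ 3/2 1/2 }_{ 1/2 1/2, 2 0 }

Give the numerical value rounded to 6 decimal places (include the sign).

j₁+j₂−J=1  J+j₁−j₂=0  J−j₁+j₂=3  j₁+j₂+J+1=5
(j₁±m₁, j₂±m₂, J±M) = (1,0,2,2,2,1)
P² = 8/5
sum k=0..0:
  [0] +1/2 = 1/2
S = 1/2
C² = P²·S² = 2/5 ; C = +0.632456

+√(2/5) = +0.632456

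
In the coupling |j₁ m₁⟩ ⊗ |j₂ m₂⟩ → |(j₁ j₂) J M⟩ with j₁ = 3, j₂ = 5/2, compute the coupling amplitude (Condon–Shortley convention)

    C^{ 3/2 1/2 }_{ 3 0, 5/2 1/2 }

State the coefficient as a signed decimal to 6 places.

j₁+j₂−J=4  J+j₁−j₂=2  J−j₁+j₂=1  j₁+j₂+J+1=8
(j₁±m₁, j₂±m₂, J±M) = (3,3,3,2,2,1)
P² = 144/35
sum k=2..3:
  [2] +1/4 = 1/4
  [3] −1/12 = -1/12
S = 1/6
C² = P²·S² = 4/35 ; C = +0.338062

+√(4/35) = +0.338062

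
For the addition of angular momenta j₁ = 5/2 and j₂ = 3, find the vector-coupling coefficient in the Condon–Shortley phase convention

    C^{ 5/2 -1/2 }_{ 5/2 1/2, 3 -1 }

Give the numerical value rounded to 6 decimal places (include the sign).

triangle: 3!*2!*3!/9! = 72/362880
(j±m)!: 3!*2!*2!*4!*2!*3! = 6912
prefactor² = (2J+1)*Δ*N² = 288/35
  k=0: +1/(0!*3!*2!*2!*0!*1!) = 1/24
  k=1: −1/(1!*2!*1!*1!*1!*2!) = -1/4
  k=2: +1/(2!*1!*0!*0!*2!*3!) = 1/24
Σ = -1/6  ⇒  CG² = 288/35*(-1/6)² = 8/35
CG = −√(8/35) = -0.478091

−√(8/35) ≈ -0.478091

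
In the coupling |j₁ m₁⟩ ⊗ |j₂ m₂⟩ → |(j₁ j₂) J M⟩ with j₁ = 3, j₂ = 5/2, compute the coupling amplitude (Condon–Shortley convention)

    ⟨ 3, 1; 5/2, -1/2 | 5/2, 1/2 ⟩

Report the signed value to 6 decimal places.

−√(8/35) = -0.478091

√[6·3!3!2!/9! · 4!2!2!3!3!2!] = √(288/35)
  +(−1)^0/∏(0,3,2,2,1,0)! = 1/24  (running 1/24)
  +(−1)^1/∏(1,2,1,1,2,1)! = -1/4  (running -5/24)
  +(−1)^2/∏(2,1,0,0,3,2)! = 1/24  (running -1/6)
⟨..|..⟩ = √(288/35)·(-1/6) = -0.478091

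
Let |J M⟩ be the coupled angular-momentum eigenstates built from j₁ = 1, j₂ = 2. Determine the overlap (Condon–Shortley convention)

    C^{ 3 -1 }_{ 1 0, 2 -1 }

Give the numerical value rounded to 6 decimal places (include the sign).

triangle: 0!·2!·4!/7! = 48/5040
(j±m)!: 1!·1!·1!·3!·2!·4! = 288
prefactor² = (2J+1)·Δ·N² = 96/5
  k=0: +1/(0!·0!·1!·1!·1!·3!) = 1/6
Σ = 1/6  ⇒  CG² = 96/5·1/6² = 8/15
CG = +√(8/15) = +0.730297

+√(8/15) ≈ +0.730297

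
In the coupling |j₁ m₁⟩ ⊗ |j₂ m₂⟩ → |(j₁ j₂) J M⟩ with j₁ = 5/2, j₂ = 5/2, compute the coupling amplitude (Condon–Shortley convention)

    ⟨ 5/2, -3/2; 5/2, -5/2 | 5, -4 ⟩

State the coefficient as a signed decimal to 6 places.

j₁+j₂−J=0  J+j₁−j₂=5  J−j₁+j₂=5  j₁+j₂+J+1=11
(j₁±m₁, j₂±m₂, J±M) = (1,4,0,5,1,9)
P² = 4147200
sum k=0..0:
  [0] +1/2880 = 1/2880
S = 1/2880
C² = P²·S² = 1/2 ; C = +0.707107

+0.707107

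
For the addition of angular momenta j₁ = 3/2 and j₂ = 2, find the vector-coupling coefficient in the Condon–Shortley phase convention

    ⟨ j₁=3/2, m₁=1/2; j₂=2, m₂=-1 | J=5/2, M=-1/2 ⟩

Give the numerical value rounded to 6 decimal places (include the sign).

triangle: 1!×2!×3!/7! = 12/5040
(j±m)!: 2!×1!×1!×3!×2!×3! = 144
prefactor² = (2J+1)×Δ×N² = 72/35
  k=0: +1/(0!×1!×1!×1!×1!×2!) = 1/2
  k=1: −1/(1!×0!×0!×0!×2!×3!) = -1/12
Σ = 5/12  ⇒  CG² = 72/35×5/12² = 5/14
CG = +√(5/14) = +0.597614

+0.597614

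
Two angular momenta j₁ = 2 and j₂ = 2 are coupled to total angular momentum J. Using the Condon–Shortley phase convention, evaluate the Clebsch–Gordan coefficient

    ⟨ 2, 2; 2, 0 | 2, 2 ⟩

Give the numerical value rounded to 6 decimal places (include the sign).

+0.534522

j₁+j₂−J=2  J+j₁−j₂=2  J−j₁+j₂=2  j₁+j₂+J+1=7
(j₁±m₁, j₂±m₂, J±M) = (4,0,2,2,4,0)
P² = 128/7
sum k=0..0:
  [0] +1/8 = 1/8
S = 1/8
C² = P²·S² = 2/7 ; C = +0.534522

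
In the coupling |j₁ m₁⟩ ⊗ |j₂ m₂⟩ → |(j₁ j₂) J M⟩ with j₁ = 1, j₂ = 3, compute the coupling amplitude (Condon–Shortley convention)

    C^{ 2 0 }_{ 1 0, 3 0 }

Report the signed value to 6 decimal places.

−√(3/7) = -0.654654

j₁+j₂−J=2  J+j₁−j₂=0  J−j₁+j₂=4  j₁+j₂+J+1=7
(j₁±m₁, j₂±m₂, J±M) = (1,1,3,3,2,2)
P² = 48/7
sum k=1..1:
  [1] −1/4 = -1/4
S = -1/4
C² = P²·S² = 3/7 ; C = -0.654654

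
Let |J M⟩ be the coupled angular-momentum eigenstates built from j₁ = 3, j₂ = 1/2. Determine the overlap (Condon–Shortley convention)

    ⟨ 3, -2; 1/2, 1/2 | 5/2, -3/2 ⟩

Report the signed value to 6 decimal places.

√[6·1!5!0!/7! · 1!5!1!0!1!4!] = √(2880/7)
  +(−1)^1/∏(1,0,4,0,1,0)! = -1/24  (running -1/24)
⟨..|..⟩ = √(2880/7)·(-1/24) = -0.845154

-0.845154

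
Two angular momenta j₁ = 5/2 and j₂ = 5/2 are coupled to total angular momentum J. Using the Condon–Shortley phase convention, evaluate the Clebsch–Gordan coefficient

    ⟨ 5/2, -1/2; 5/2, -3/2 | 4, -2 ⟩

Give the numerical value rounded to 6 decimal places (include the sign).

j₁+j₂−J=1  J+j₁−j₂=4  J−j₁+j₂=4  j₁+j₂+J+1=10
(j₁±m₁, j₂±m₂, J±M) = (2,3,1,4,2,6)
P² = 20736/35
sum k=0..1:
  [0] +1/36 = 1/36
  [1] −1/96 = -1/96
S = 5/288
C² = P²·S² = 5/28 ; C = +0.422577

+0.422577  (= +√(5/28))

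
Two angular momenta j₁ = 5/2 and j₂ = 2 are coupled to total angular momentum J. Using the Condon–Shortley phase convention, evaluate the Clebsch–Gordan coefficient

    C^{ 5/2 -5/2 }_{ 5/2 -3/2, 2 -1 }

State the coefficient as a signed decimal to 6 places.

−√(3/7) = -0.654654

j₁+j₂−J=2  J+j₁−j₂=3  J−j₁+j₂=2  j₁+j₂+J+1=8
(j₁±m₁, j₂±m₂, J±M) = (1,4,1,3,0,5)
P² = 432/7
sum k=1..1:
  [1] −1/12 = -1/12
S = -1/12
C² = P²·S² = 3/7 ; C = -0.654654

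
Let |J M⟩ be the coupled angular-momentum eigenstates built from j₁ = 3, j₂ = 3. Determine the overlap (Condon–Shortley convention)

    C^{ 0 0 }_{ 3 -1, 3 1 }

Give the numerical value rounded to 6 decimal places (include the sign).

+√(1/7) ≈ +0.377964

triangle: 6!×0!×0!/7! = 720/5040
(j±m)!: 2!×4!×4!×2!×0!×0! = 2304
prefactor² = (2J+1)×Δ×N² = 2304/7
  k=4: +1/(4!×2!×0!×0!×0!×0!) = 1/48
Σ = 1/48  ⇒  CG² = 2304/7×1/48² = 1/7
CG = +√(1/7) = +0.377964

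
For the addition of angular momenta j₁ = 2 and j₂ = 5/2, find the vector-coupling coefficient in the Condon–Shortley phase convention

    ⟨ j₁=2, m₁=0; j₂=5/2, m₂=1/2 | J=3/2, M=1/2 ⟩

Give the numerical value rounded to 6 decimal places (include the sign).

√[4·3!1!2!/7! · 2!2!3!2!2!1!] = √(32/35)
  +(−1)^1/∏(1,2,1,2,0,0)! = -1/4  (running -1/4)
  +(−1)^2/∏(2,1,0,1,1,1)! = 1/2  (running 1/4)
⟨..|..⟩ = √(32/35)·(1/4) = +0.239046

+√(2/35) = +0.239046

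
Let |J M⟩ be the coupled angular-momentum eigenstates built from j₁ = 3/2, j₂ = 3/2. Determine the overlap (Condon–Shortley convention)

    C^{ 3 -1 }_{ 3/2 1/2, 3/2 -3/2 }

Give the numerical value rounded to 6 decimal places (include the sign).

+0.447214

triangle: 0!×3!×3!/7! = 36/5040
(j±m)!: 2!×1!×0!×3!×2!×4! = 576
prefactor² = (2J+1)×Δ×N² = 144/5
  k=0: +1/(0!×0!×1!×0!×2!×3!) = 1/12
Σ = 1/12  ⇒  CG² = 144/5×1/12² = 1/5
CG = +√(1/5) = +0.447214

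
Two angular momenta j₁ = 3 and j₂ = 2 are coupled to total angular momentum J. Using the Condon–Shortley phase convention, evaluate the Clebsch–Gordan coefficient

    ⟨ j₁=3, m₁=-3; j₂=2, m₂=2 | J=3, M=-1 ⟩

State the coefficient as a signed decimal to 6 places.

+0.408248  (= +√(1/6))

j₁+j₂−J=2  J+j₁−j₂=4  J−j₁+j₂=2  j₁+j₂+J+1=9
(j₁±m₁, j₂±m₂, J±M) = (0,6,4,0,2,4)
P² = 1536
sum k=2..2:
  [2] +1/96 = 1/96
S = 1/96
C² = P²·S² = 1/6 ; C = +0.408248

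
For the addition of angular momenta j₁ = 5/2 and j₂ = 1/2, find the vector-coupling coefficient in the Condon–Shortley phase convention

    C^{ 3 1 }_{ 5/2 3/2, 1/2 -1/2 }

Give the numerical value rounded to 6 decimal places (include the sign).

j₁+j₂−J=0  J+j₁−j₂=5  J−j₁+j₂=1  j₁+j₂+J+1=7
(j₁±m₁, j₂±m₂, J±M) = (4,1,0,1,4,2)
P² = 192
sum k=0..0:
  [0] +1/24 = 1/24
S = 1/24
C² = P²·S² = 1/3 ; C = +0.577350

+√(1/3) ≈ +0.577350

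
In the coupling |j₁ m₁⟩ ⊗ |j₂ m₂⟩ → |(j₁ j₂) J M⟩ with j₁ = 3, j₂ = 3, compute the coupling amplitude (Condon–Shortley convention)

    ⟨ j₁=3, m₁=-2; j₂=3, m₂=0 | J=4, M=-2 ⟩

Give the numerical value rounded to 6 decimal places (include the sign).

+√(3/154) = +0.139573

triangle: 2!·4!·4!/11! = 1152/39916800
(j±m)!: 1!·5!·3!·3!·2!·6! = 6220800
prefactor² = (2J+1)·Δ·N² = 124416/77
  k=1: −1/(1!·1!·4!·2!·0!·2!) = -1/96
  k=2: +1/(2!·0!·3!·1!·1!·3!) = 1/72
Σ = 1/288  ⇒  CG² = 124416/77·1/288² = 3/154
CG = +√(3/154) = +0.139573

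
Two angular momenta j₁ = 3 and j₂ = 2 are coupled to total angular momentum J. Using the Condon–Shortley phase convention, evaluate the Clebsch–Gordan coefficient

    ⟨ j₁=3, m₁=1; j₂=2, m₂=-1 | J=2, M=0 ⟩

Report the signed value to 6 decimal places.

√[5·3!3!1!/8! · 4!2!1!3!2!2!] = √(36/7)
  +(−1)^0/∏(0,3,2,1,1,0)! = 1/12  (running 1/12)
  +(−1)^1/∏(1,2,1,0,2,1)! = -1/4  (running -1/6)
⟨..|..⟩ = √(36/7)·(-1/6) = -0.377964

-0.377964  (= −√(1/7))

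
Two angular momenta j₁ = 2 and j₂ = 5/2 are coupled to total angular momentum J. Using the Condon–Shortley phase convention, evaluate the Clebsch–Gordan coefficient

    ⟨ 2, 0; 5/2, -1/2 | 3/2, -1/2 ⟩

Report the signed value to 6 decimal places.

triangle: 3!×1!×2!/7! = 12/5040
(j±m)!: 2!×2!×2!×3!×1!×2! = 96
prefactor² = (2J+1)×Δ×N² = 32/35
  k=1: −1/(1!×2!×1!×1!×0!×1!) = -1/2
  k=2: +1/(2!×1!×0!×0!×1!×2!) = 1/4
Σ = -1/4  ⇒  CG² = 32/35×(-1/4)² = 2/35
CG = −√(2/35) = -0.239046

-0.239046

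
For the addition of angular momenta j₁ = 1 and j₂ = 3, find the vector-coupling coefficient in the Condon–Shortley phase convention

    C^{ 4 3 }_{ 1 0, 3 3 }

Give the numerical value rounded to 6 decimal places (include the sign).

triangle: 0!×2!×6!/9! = 1440/362880
(j±m)!: 1!×1!×6!×0!×7!×1! = 3628800
prefactor² = (2J+1)×Δ×N² = 129600
  k=0: +1/(0!×0!×1!×6!×1!×0!) = 1/720
Σ = 1/720  ⇒  CG² = 129600×1/720² = 1/4
CG = +√(1/4) = +0.500000

+0.500000  (= +√(1/4))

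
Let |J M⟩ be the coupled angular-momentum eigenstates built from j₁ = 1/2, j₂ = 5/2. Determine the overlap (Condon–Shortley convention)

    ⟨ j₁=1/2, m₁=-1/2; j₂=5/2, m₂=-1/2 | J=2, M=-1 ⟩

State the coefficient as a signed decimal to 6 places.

-0.577350

triangle: 1!×0!×4!/6! = 24/720
(j±m)!: 0!×1!×2!×3!×1!×3! = 72
prefactor² = (2J+1)×Δ×N² = 12
  k=1: −1/(1!×0!×0!×1!×0!×3!) = -1/6
Σ = -1/6  ⇒  CG² = 12×(-1/6)² = 1/3
CG = −√(1/3) = -0.577350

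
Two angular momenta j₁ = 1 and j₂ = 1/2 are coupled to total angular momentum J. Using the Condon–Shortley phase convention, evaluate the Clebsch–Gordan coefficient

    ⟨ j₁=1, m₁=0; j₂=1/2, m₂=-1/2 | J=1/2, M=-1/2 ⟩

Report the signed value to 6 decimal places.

√[2·1!1!0!/3! · 1!1!0!1!0!1!] = √(1/3)
  +(−1)^0/∏(0,1,1,0,0,0)! = 1  (running 1)
⟨..|..⟩ = √(1/3)·(1) = +0.577350

+0.577350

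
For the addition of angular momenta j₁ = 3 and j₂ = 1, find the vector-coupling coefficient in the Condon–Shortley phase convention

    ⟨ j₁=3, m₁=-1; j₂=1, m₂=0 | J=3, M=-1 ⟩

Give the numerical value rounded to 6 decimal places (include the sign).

√[7·1!5!1!/8! · 2!4!1!1!2!4!] = √(48)
  +(−1)^0/∏(0,1,4,1,1,0)! = 1/24  (running 1/24)
  +(−1)^1/∏(1,0,3,0,2,1)! = -1/12  (running -1/24)
⟨..|..⟩ = √(48)·(-1/24) = -0.288675

−√(1/12) = -0.288675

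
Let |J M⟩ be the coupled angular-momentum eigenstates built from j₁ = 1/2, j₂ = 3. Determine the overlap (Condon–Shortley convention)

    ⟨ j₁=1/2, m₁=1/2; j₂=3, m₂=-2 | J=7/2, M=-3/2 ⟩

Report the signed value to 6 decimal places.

+0.534522  (= +√(2/7))

triangle: 0!×1!×6!/8! = 720/40320
(j±m)!: 1!×0!×1!×5!×2!×5! = 28800
prefactor² = (2J+1)×Δ×N² = 28800/7
  k=0: +1/(0!×0!×0!×1!×1!×5!) = 1/120
Σ = 1/120  ⇒  CG² = 28800/7×1/120² = 2/7
CG = +√(2/7) = +0.534522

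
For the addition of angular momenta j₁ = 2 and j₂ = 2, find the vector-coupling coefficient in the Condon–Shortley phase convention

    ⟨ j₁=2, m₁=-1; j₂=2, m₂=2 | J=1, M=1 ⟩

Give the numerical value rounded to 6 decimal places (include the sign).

−√(1/5) ≈ -0.447214

√[3·3!1!1!/6! · 1!3!4!0!2!0!] = √(36/5)
  +(−1)^3/∏(3,0,0,1,1,0)! = -1/6  (running -1/6)
⟨..|..⟩ = √(36/5)·(-1/6) = -0.447214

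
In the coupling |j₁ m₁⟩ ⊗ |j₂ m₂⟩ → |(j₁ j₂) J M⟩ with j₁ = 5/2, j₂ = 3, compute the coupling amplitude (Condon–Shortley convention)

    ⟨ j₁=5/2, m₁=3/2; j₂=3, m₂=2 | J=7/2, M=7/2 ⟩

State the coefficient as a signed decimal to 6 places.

−√(4/9) ≈ -0.666667

triangle: 2!*3!*4!/10! = 288/3628800
(j±m)!: 4!*1!*5!*1!*7!*0! = 14515200
prefactor² = (2J+1)*Δ*N² = 9216
  k=1: −1/(1!*1!*0!*4!*3!*0!) = -1/144
Σ = -1/144  ⇒  CG² = 9216*(-1/144)² = 4/9
CG = −√(4/9) = -0.666667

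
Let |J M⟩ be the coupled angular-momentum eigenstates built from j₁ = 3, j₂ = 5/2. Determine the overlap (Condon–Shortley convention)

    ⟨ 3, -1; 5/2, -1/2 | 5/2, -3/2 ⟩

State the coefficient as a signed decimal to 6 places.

j₁+j₂−J=3  J+j₁−j₂=3  J−j₁+j₂=2  j₁+j₂+J+1=9
(j₁±m₁, j₂±m₂, J±M) = (2,4,2,3,1,4)
P² = 576/35
sum k=1..2:
  [1] −1/12 = -1/12
  [2] +1/8 = 1/8
S = 1/24
C² = P²·S² = 1/35 ; C = +0.169031

+√(1/35) = +0.169031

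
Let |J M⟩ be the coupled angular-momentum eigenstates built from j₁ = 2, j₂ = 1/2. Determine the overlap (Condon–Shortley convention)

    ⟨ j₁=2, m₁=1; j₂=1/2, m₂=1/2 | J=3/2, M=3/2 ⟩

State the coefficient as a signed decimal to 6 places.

-0.447214

√[4·1!3!0!/5! · 3!1!1!0!3!0!] = √(36/5)
  +(−1)^1/∏(1,0,0,0,3,0)! = -1/6  (running -1/6)
⟨..|..⟩ = √(36/5)·(-1/6) = -0.447214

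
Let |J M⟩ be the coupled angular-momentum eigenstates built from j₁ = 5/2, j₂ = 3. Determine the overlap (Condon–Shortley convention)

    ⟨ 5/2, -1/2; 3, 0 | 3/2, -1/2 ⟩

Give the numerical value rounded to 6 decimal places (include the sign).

+√(4/35) = +0.338062

triangle: 4!×1!×2!/8! = 48/40320
(j±m)!: 2!×3!×3!×3!×1!×2! = 864
prefactor² = (2J+1)×Δ×N² = 144/35
  k=2: +1/(2!×2!×1!×1!×0!×1!) = 1/4
  k=3: −1/(3!×1!×0!×0!×1!×2!) = -1/12
Σ = 1/6  ⇒  CG² = 144/35×1/6² = 4/35
CG = +√(4/35) = +0.338062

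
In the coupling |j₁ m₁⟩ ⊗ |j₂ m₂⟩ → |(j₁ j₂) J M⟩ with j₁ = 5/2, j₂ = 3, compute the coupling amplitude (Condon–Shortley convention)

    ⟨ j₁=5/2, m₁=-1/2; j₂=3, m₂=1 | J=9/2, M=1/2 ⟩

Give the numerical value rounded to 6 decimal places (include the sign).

√[10·1!4!5!/11! · 2!3!4!2!5!4!] = √(92160/77)
  +(−1)^0/∏(0,1,3,4,1,1)! = 1/144  (running 1/144)
  +(−1)^1/∏(1,0,2,3,2,2)! = -1/48  (running -1/72)
⟨..|..⟩ = √(92160/77)·(-1/72) = -0.480500

-0.480500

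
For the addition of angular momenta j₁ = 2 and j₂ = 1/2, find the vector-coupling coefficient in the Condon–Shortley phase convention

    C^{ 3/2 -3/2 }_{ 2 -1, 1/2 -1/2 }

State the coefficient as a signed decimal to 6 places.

+√(1/5) = +0.447214

triangle: 1!*3!*0!/5! = 6/120
(j±m)!: 1!*3!*0!*1!*0!*3! = 36
prefactor² = (2J+1)*Δ*N² = 36/5
  k=0: +1/(0!*1!*3!*0!*0!*0!) = 1/6
Σ = 1/6  ⇒  CG² = 36/5*1/6² = 1/5
CG = +√(1/5) = +0.447214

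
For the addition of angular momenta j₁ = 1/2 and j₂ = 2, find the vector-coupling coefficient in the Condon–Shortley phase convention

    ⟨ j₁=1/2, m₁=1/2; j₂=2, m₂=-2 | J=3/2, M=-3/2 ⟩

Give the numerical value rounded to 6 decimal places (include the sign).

triangle: 1!·0!·3!/5! = 6/120
(j±m)!: 1!·0!·0!·4!·0!·3! = 144
prefactor² = (2J+1)·Δ·N² = 144/5
  k=0: +1/(0!·1!·0!·0!·0!·3!) = 1/6
Σ = 1/6  ⇒  CG² = 144/5·1/6² = 4/5
CG = +√(4/5) = +0.894427

+√(4/5) ≈ +0.894427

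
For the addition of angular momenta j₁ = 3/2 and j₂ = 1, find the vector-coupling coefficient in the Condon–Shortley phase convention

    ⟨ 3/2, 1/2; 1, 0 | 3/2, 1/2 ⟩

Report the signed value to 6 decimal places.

√[4·1!2!1!/5! · 2!1!1!1!2!1!] = √(4/15)
  +(−1)^0/∏(0,1,1,1,1,0)! = 1  (running 1)
  +(−1)^1/∏(1,0,0,0,2,1)! = -1/2  (running 1/2)
⟨..|..⟩ = √(4/15)·(1/2) = +0.258199

+√(1/15) = +0.258199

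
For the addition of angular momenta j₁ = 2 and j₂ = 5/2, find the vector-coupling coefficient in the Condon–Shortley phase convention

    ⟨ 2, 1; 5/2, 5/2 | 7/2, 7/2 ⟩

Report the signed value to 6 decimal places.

triangle: 1!*3!*4!/9! = 144/362880
(j±m)!: 3!*1!*5!*0!*7!*0! = 3628800
prefactor² = (2J+1)*Δ*N² = 11520
  k=1: −1/(1!*0!*0!*4!*3!*0!) = -1/144
Σ = -1/144  ⇒  CG² = 11520*(-1/144)² = 5/9
CG = −√(5/9) = -0.745356

−√(5/9) = -0.745356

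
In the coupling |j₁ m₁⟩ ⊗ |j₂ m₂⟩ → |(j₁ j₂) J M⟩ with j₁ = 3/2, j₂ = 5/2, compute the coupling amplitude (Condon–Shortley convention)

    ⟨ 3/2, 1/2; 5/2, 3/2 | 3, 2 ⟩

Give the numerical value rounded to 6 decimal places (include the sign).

-0.288675

triangle: 1!×2!×4!/8! = 48/40320
(j±m)!: 2!×1!×4!×1!×5!×1! = 5760
prefactor² = (2J+1)×Δ×N² = 48
  k=0: +1/(0!×1!×1!×4!×1!×0!) = 1/24
  k=1: −1/(1!×0!×0!×3!×2!×1!) = -1/12
Σ = -1/24  ⇒  CG² = 48×(-1/24)² = 1/12
CG = −√(1/12) = -0.288675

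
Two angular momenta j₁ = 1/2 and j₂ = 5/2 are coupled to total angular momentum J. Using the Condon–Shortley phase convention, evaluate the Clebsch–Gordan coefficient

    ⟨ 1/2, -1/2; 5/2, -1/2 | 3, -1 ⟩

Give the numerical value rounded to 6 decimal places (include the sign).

+√(2/3) ≈ +0.816497

triangle: 0!·1!·5!/7! = 120/5040
(j±m)!: 0!·1!·2!·3!·2!·4! = 576
prefactor² = (2J+1)·Δ·N² = 96
  k=0: +1/(0!·0!·1!·2!·0!·3!) = 1/12
Σ = 1/12  ⇒  CG² = 96·1/12² = 2/3
CG = +√(2/3) = +0.816497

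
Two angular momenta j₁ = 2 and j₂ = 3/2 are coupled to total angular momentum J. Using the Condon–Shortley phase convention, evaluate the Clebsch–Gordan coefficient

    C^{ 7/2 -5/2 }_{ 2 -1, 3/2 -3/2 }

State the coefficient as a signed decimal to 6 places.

+0.755929

triangle: 0!*4!*3!/8! = 144/40320
(j±m)!: 1!*3!*0!*3!*1!*6! = 25920
prefactor² = (2J+1)*Δ*N² = 5184/7
  k=0: +1/(0!*0!*3!*0!*1!*3!) = 1/36
Σ = 1/36  ⇒  CG² = 5184/7*1/36² = 4/7
CG = +√(4/7) = +0.755929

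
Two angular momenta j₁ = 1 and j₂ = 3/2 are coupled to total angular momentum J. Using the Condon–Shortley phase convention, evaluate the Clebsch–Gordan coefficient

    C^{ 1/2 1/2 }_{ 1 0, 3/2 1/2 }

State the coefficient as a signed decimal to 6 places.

-0.577350

√[2·2!0!1!/4! · 1!1!2!1!1!0!] = √(1/3)
  +(−1)^1/∏(1,1,0,1,0,0)! = -1  (running -1)
⟨..|..⟩ = √(1/3)·(-1) = -0.577350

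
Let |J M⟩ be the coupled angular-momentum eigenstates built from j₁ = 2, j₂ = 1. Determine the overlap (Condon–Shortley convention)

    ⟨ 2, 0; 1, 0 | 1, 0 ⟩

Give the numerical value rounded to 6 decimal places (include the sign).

-0.632456  (= −√(2/5))

√[3·2!2!0!/5! · 2!2!1!1!1!1!] = √(2/5)
  +(−1)^1/∏(1,1,1,0,1,0)! = -1  (running -1)
⟨..|..⟩ = √(2/5)·(-1) = -0.632456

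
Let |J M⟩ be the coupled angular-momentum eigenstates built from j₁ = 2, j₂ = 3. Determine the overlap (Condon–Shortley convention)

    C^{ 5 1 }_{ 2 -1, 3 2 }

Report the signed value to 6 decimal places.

√[11·0!4!6!/11! · 1!3!5!1!6!4!] = √(414720/7)
  +(−1)^0/∏(0,0,3,5,1,1)! = 1/720  (running 1/720)
⟨..|..⟩ = √(414720/7)·(1/720) = +0.338062

+0.338062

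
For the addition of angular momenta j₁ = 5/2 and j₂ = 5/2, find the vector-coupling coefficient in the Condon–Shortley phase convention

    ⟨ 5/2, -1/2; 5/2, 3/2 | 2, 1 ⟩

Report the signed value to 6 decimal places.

+√(1/7) ≈ +0.377964

triangle: 3!×2!×2!/8! = 24/40320
(j±m)!: 2!×3!×4!×1!×3!×1! = 1728
prefactor² = (2J+1)×Δ×N² = 36/7
  k=2: +1/(2!×1!×1!×2!×1!×0!) = 1/4
  k=3: −1/(3!×0!×0!×1!×2!×1!) = -1/12
Σ = 1/6  ⇒  CG² = 36/7×1/6² = 1/7
CG = +√(1/7) = +0.377964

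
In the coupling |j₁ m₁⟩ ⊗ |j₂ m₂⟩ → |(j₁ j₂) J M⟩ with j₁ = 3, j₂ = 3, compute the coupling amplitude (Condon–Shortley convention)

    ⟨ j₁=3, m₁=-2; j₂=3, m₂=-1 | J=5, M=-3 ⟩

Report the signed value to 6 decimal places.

-0.408248  (= −√(1/6))

triangle: 1!*5!*5!/12! = 14400/479001600
(j±m)!: 1!*5!*2!*4!*2!*8! = 464486400
prefactor² = (2J+1)*Δ*N² = 153600
  k=0: +1/(0!*1!*5!*2!*0!*3!) = 1/1440
  k=1: −1/(1!*0!*4!*1!*1!*4!) = -1/576
Σ = -1/960  ⇒  CG² = 153600*(-1/960)² = 1/6
CG = −√(1/6) = -0.408248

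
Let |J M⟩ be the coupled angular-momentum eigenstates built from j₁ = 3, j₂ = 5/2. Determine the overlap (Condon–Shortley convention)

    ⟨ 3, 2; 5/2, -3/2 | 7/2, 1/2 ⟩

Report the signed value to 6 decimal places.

triangle: 2!·4!·3!/10! = 288/3628800
(j±m)!: 5!·1!·1!·4!·4!·3! = 414720
prefactor² = (2J+1)·Δ·N² = 9216/35
  k=0: +1/(0!·2!·1!·1!·3!·2!) = 1/24
  k=1: −1/(1!·1!·0!·0!·4!·3!) = -1/144
Σ = 5/144  ⇒  CG² = 9216/35·5/144² = 20/63
CG = +√(20/63) = +0.563436

+0.563436  (= +√(20/63))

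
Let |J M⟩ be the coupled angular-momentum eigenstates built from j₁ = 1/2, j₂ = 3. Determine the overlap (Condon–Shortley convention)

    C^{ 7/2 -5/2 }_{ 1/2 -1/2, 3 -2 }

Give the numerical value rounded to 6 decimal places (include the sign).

+0.925820

√[8·0!1!6!/8! · 0!1!1!5!1!6!] = √(86400/7)
  +(−1)^0/∏(0,0,1,1,0,5)! = 1/120  (running 1/120)
⟨..|..⟩ = √(86400/7)·(1/120) = +0.925820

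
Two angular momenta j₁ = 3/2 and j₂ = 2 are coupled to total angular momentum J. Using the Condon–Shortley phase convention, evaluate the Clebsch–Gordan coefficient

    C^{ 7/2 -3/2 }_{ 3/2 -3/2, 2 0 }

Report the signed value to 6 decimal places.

+0.534522

j₁+j₂−J=0  J+j₁−j₂=3  J−j₁+j₂=4  j₁+j₂+J+1=8
(j₁±m₁, j₂±m₂, J±M) = (0,3,2,2,2,5)
P² = 1152/7
sum k=0..0:
  [0] +1/24 = 1/24
S = 1/24
C² = P²·S² = 2/7 ; C = +0.534522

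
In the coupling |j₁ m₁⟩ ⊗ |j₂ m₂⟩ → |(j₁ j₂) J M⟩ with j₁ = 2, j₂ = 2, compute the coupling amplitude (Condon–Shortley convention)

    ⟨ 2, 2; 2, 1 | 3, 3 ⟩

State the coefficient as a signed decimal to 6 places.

j₁+j₂−J=1  J+j₁−j₂=3  J−j₁+j₂=3  j₁+j₂+J+1=8
(j₁±m₁, j₂±m₂, J±M) = (4,0,3,1,6,0)
P² = 648
sum k=0..0:
  [0] +1/36 = 1/36
S = 1/36
C² = P²·S² = 1/2 ; C = +0.707107

+0.707107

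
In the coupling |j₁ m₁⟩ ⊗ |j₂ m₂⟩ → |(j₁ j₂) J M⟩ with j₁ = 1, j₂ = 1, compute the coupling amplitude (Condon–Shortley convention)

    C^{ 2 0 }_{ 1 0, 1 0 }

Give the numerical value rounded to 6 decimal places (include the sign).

+0.816497  (= +√(2/3))

triangle: 0!*2!*2!/5! = 4/120
(j±m)!: 1!*1!*1!*1!*2!*2! = 4
prefactor² = (2J+1)*Δ*N² = 2/3
  k=0: +1/(0!*0!*1!*1!*1!*1!) = 1
Σ = 1  ⇒  CG² = 2/3*1² = 2/3
CG = +√(2/3) = +0.816497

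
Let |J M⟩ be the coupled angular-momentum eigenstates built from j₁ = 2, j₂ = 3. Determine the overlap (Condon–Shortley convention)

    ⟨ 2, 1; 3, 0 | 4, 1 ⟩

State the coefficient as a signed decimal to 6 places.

+√(3/14) = +0.462910

√[9·1!3!5!/10! · 3!1!3!3!5!3!] = √(1944/7)
  +(−1)^0/∏(0,1,1,3,2,2)! = 1/24  (running 1/24)
  +(−1)^1/∏(1,0,0,2,3,3)! = -1/72  (running 1/36)
⟨..|..⟩ = √(1944/7)·(1/36) = +0.462910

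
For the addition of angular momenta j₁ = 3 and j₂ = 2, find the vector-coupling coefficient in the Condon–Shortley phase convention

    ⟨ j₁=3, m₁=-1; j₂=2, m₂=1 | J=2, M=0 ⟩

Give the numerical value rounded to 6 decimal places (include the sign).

+0.377964  (= +√(1/7))

j₁+j₂−J=3  J+j₁−j₂=3  J−j₁+j₂=1  j₁+j₂+J+1=8
(j₁±m₁, j₂±m₂, J±M) = (2,4,3,1,2,2)
P² = 36/7
sum k=2..3:
  [2] +1/4 = 1/4
  [3] −1/12 = -1/12
S = 1/6
C² = P²·S² = 1/7 ; C = +0.377964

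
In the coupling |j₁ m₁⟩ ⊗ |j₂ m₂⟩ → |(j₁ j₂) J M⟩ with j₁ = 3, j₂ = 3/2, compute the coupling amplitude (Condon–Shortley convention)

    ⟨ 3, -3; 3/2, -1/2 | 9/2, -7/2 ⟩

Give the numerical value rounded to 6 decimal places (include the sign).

√[10·0!6!3!/10! · 0!6!1!2!1!8!] = √(691200)
  +(−1)^0/∏(0,0,6,1,0,2)! = 1/1440  (running 1/1440)
⟨..|..⟩ = √(691200)·(1/1440) = +0.577350

+√(1/3) ≈ +0.577350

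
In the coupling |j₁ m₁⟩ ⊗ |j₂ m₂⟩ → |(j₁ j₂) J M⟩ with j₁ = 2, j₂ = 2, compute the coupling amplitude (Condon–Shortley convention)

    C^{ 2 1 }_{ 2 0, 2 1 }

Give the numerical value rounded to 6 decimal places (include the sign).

triangle: 2!×2!×2!/7! = 8/5040
(j±m)!: 2!×2!×3!×1!×3!×1! = 144
prefactor² = (2J+1)×Δ×N² = 8/7
  k=1: −1/(1!×1!×1!×2!×1!×0!) = -1/2
  k=2: +1/(2!×0!×0!×1!×2!×1!) = 1/4
Σ = -1/4  ⇒  CG² = 8/7×(-1/4)² = 1/14
CG = −√(1/14) = -0.267261

-0.267261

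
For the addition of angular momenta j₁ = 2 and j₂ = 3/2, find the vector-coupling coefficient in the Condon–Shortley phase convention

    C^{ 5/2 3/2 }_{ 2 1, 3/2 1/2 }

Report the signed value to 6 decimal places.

√[6·1!3!2!/7! · 3!1!2!1!4!1!] = √(144/35)
  +(−1)^0/∏(0,1,1,2,2,0)! = 1/4  (running 1/4)
  +(−1)^1/∏(1,0,0,1,3,1)! = -1/6  (running 1/12)
⟨..|..⟩ = √(144/35)·(1/12) = +0.169031

+0.169031  (= +√(1/35))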